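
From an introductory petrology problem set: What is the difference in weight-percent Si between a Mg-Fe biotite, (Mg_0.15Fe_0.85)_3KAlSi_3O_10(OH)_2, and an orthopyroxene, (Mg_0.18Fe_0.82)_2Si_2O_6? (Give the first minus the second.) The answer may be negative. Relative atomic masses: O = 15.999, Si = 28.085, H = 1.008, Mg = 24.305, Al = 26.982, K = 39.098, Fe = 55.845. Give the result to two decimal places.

First mineral: 84.255 g Si in 497.681 g formula = 16.93 wt% Si.
Second mineral: 56.170 g Si in 252.500 g formula = 22.25 wt% Si.
16.93% − 22.25% gives a difference of -5.32 percentage points.

-5.32 percentage points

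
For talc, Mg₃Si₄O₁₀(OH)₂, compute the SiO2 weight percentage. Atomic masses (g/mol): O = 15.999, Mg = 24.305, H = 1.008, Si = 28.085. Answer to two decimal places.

63.37 wt%

M(Mg₃Si₄O₁₀(OH)₂) = 379.259 g/mol; M(SiO2) = 60.083 g/mol.
Moles SiO2 per formula unit = 4 Si ÷ 1 = 4.0000.
SiO2 fraction = (4.0000 × 60.083) / 379.259 = 240.332/379.259 = 0.6337.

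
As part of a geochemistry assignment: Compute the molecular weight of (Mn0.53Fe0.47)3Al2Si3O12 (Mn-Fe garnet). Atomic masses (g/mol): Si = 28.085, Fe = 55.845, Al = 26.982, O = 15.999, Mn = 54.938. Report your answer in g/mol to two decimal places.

The formula mass is the sum 1.59*54.938 + 1.41*55.845 + 2*26.982 + 3*28.085 + 12*15.999.

496.30 g/mol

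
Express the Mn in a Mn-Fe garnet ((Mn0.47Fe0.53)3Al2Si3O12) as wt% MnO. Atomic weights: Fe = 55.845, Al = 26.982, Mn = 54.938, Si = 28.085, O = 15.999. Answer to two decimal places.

M((Mn0.47Fe0.53)3Al2Si3O12) = 496.463 g/mol; M(MnO) = 70.937 g/mol.
Moles MnO per formula unit = 1.41 Mn ÷ 1 = 1.4100.
MnO fraction = (1.4100 × 70.937) / 496.463 = 100.021/496.463 = 0.2015.

20.15 wt%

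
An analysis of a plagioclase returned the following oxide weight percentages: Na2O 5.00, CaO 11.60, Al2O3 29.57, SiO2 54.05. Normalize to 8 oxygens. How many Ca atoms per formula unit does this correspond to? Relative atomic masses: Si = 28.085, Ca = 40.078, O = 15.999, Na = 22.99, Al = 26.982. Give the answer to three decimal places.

0.560 Ca apfu

5.00 wt% Na2O ÷ 61.979 g/mol = 0.08067 mol, giving 0.16134 Na and 0.08067 O.
11.60 wt% CaO ÷ 56.077 g/mol = 0.20686 mol, giving 0.20686 Ca and 0.20686 O.
29.57 wt% Al2O3 ÷ 101.961 g/mol = 0.29001 mol, giving 0.58002 Al and 0.87003 O.
54.05 wt% SiO2 ÷ 60.083 g/mol = 0.89959 mol, giving 0.89959 Si and 1.79918 O.
Oxygen sums to 2.95674; scaling by 8/2.95674 = 2.70568 puts the formula on 8 O.
Ca: 0.20686 × 2.70568 = 0.560 atoms per formula unit.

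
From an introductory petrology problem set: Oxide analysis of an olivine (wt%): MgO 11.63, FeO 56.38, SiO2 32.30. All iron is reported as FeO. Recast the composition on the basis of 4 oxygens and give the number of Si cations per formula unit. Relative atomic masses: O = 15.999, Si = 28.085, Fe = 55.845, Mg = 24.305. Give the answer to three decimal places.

1.001 Si apfu

MgO: 11.63/40.304 = 0.28856 mol → 0.28856 mol Mg, 0.28856 mol O.
FeO: 56.38/71.844 = 0.78476 mol → 0.78476 mol Fe, 0.78476 mol O.
SiO2: 32.30/60.083 = 0.53759 mol → 0.53759 mol Si, 1.07518 mol O.
Total oxygen = 2.14850 mol. Normalization factor = 4/2.14850 = 1.86176.
Si per 4 O = 0.53759 × 1.86176 = 1.001.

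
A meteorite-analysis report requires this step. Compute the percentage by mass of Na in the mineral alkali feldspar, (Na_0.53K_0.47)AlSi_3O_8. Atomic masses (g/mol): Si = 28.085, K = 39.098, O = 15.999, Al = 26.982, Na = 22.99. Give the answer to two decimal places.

4.52 wt%

Molar mass of (Na_0.53K_0.47)AlSi_3O_8: 0.53·22.99 + 0.47·39.098 + 1·26.982 + 3·28.085 + 8·15.999 = 269.790 g/mol.
Mass of Na per formula unit: 0.53 × 22.99 = 12.185 g.
Weight fraction Na = 12.185 / 269.790 = 0.0452.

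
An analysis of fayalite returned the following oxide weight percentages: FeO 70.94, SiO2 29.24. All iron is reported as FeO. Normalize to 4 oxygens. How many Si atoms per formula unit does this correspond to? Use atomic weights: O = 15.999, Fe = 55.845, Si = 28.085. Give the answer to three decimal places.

0.993 Si apfu

FeO: 70.94/71.844 = 0.98742 mol → 0.98742 mol Fe, 0.98742 mol O.
SiO2: 29.24/60.083 = 0.48666 mol → 0.48666 mol Si, 0.97332 mol O.
Total oxygen = 1.96074 mol. Normalization factor = 4/1.96074 = 2.04005.
Si per 4 O = 0.48666 × 2.04005 = 0.993.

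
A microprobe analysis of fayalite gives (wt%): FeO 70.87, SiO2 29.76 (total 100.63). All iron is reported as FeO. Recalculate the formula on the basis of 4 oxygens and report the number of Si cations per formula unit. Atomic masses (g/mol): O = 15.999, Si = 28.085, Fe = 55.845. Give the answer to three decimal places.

1.002 Si apfu

FeO (M=71.844): mol = 0.98644; Fe = 0.98644, O = 0.98644.
SiO2 (M=60.083): mol = 0.49531; Si = 0.49531, O = 0.99062.
ΣO = 1.97706; factor = 4/ΣO = 2.02321.
Si apfu = 0.49531 × 2.02321 = 1.002.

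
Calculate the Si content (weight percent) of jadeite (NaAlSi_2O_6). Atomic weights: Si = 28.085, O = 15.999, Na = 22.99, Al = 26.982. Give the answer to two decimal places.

Formula mass = 1*22.99 + 1*26.982 + 2*28.085 + 6*15.999 = 202.136 g/mol, of which 56.170 g is Si.
So Si makes up 56.170/202.136 = 0.2779 of the mass, i.e. 27.79%.

27.79 weight percent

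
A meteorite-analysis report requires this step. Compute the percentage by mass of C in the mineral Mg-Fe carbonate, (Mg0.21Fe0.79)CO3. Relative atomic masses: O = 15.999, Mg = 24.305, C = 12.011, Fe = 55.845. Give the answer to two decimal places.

Formula mass = 0.21*24.305 + 0.79*55.845 + 1*12.011 + 3*15.999 = 109.230 g/mol, of which 12.011 g is C.
So C makes up 12.011/109.230 = 0.1100 of the mass, i.e. 11.00%.

11.00 wt%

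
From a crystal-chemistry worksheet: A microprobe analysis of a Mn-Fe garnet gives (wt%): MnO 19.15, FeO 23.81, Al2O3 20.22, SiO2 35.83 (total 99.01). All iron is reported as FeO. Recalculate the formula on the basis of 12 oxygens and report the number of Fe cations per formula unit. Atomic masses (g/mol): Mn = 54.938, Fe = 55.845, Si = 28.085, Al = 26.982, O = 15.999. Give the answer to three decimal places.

1.665 Fe apfu

19.15 wt% MnO ÷ 70.937 g/mol = 0.26996 mol, giving 0.26996 Mn and 0.26996 O.
23.81 wt% FeO ÷ 71.844 g/mol = 0.33141 mol, giving 0.33141 Fe and 0.33141 O.
20.22 wt% Al2O3 ÷ 101.961 g/mol = 0.19831 mol, giving 0.39662 Al and 0.59493 O.
35.83 wt% SiO2 ÷ 60.083 g/mol = 0.59634 mol, giving 0.59634 Si and 1.19268 O.
Oxygen sums to 2.38898; scaling by 12/2.38898 = 5.02306 puts the formula on 12 O.
Fe: 0.33141 × 5.02306 = 1.665 atoms per formula unit.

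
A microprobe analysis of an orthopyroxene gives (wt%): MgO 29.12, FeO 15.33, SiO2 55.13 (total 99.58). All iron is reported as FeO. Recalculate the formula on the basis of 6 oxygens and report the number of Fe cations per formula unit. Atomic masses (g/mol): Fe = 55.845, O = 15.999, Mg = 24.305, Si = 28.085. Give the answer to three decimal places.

0.462 Fe apfu

MgO: 29.12/40.304 = 0.72251 mol → 0.72251 mol Mg, 0.72251 mol O.
FeO: 15.33/71.844 = 0.21338 mol → 0.21338 mol Fe, 0.21338 mol O.
SiO2: 55.13/60.083 = 0.91756 mol → 0.91756 mol Si, 1.83512 mol O.
Total oxygen = 2.77101 mol. Normalization factor = 6/2.77101 = 2.16528.
Fe per 6 O = 0.21338 × 2.16528 = 0.462.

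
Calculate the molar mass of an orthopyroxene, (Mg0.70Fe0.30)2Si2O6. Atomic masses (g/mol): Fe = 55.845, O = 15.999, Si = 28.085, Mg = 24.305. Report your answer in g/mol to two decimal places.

219.70 g/mol

The formula mass is the sum 1.40×24.305 + 0.60×55.845 + 2×28.085 + 6×15.999.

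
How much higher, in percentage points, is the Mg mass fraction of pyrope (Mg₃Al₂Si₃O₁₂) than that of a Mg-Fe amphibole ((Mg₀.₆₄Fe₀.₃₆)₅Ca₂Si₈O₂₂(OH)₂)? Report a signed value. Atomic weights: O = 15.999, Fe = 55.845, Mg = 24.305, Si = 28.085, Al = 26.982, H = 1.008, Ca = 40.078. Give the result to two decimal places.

9.14 percentage points

M(Mg₃Al₂Si₃O₁₂) = 403.122 g/mol, so wt% Mg = 72.915/403.122 × 100 = 18.09%.
M((Mg₀.₆₄Fe₀.₃₆)₅Ca₂Si₈O₂₂(OH)₂) = 869.125 g/mol, so wt% Mg = 77.776/869.125 × 100 = 8.95%.
18.09 − 8.95 = 9.14 pp.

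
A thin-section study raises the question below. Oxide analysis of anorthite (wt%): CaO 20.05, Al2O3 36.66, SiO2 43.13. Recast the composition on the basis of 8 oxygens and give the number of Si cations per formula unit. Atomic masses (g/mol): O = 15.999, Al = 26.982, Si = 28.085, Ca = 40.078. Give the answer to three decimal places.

2.000 Si apfu

20.05 wt% CaO ÷ 56.077 g/mol = 0.35754 mol, giving 0.35754 Ca and 0.35754 O.
36.66 wt% Al2O3 ÷ 101.961 g/mol = 0.35955 mol, giving 0.71910 Al and 1.07865 O.
43.13 wt% SiO2 ÷ 60.083 g/mol = 0.71784 mol, giving 0.71784 Si and 1.43568 O.
Oxygen sums to 2.87187; scaling by 8/2.87187 = 2.78564 puts the formula on 8 O.
Si: 0.71784 × 2.78564 = 2.000 atoms per formula unit.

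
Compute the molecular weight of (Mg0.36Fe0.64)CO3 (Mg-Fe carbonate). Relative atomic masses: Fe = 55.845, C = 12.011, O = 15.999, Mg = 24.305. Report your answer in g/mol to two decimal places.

104.50 g/mol

The formula mass is the sum 0.36(24.305) + 0.64(55.845) + 1(12.011) + 3(15.999).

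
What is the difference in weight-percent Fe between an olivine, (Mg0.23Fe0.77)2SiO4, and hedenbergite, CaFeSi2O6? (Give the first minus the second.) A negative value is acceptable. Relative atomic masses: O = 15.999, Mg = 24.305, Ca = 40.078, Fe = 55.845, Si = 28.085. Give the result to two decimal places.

M((Mg0.23Fe0.77)2SiO4) = 189.263 g/mol, so wt% Fe = 86.001/189.263 × 100 = 45.44%.
M(CaFeSi2O6) = 248.087 g/mol, so wt% Fe = 55.845/248.087 × 100 = 22.51%.
45.44 − 22.51 = 22.93 pp.

22.93 percentage points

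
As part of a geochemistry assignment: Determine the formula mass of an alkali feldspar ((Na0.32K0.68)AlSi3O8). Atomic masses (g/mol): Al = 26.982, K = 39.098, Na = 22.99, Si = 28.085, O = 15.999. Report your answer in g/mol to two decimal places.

273.17 g/mol

M = 0.32×22.99 + 0.68×39.098 + 1×26.982 + 3×28.085 + 8×15.999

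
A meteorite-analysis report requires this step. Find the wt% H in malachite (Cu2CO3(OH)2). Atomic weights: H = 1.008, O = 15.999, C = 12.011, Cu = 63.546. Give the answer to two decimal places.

0.91 weight percent

Formula mass = 2*63.546 + 1*12.011 + 5*15.999 + 2*1.008 = 221.114 g/mol, of which 2.016 g is H.
So H makes up 2.016/221.114 = 0.0091 of the mass, i.e. 0.91%.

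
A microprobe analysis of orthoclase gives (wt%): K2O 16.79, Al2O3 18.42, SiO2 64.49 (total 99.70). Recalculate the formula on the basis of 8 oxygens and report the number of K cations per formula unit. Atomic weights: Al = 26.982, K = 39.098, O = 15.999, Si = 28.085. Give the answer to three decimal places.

16.79 wt% K2O ÷ 94.195 g/mol = 0.17825 mol, giving 0.35650 K and 0.17825 O.
18.42 wt% Al2O3 ÷ 101.961 g/mol = 0.18066 mol, giving 0.36132 Al and 0.54198 O.
64.49 wt% SiO2 ÷ 60.083 g/mol = 1.07335 mol, giving 1.07335 Si and 2.14670 O.
Oxygen sums to 2.86693; scaling by 8/2.86693 = 2.79044 puts the formula on 8 O.
K: 0.35650 × 2.79044 = 0.995 atoms per formula unit.

0.995 K apfu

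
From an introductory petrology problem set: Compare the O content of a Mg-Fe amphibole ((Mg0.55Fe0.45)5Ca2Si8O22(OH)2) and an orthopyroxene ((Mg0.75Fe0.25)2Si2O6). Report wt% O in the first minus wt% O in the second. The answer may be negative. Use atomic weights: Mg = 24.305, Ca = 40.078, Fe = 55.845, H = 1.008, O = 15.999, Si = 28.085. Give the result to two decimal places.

First mineral: 383.976 g O in 883.318 g formula = 43.47 wt% O.
Second mineral: 95.994 g O in 216.544 g formula = 44.33 wt% O.
43.47% − 44.33% gives a difference of -0.86 percentage points.

-0.86 percentage points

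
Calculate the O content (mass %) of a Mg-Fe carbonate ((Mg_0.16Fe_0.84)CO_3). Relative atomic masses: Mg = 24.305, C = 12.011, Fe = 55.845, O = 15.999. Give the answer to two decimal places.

Molar mass of (Mg_0.16Fe_0.84)CO_3: 0.16×24.305 + 0.84×55.845 + 1×12.011 + 3×15.999 = 110.807 g/mol.
Mass of O per formula unit: 3 × 15.999 = 47.997 g.
Weight fraction O = 47.997 / 110.807 = 0.4332.

43.32 mass %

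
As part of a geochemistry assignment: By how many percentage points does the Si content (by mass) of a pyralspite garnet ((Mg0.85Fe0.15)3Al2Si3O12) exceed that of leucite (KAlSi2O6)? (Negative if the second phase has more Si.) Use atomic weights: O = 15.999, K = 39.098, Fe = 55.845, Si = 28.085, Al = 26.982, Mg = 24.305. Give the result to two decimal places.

-5.55 percentage points

M((Mg0.85Fe0.15)3Al2Si3O12) = 417.315 g/mol, so wt% Si = 84.255/417.315 × 100 = 20.19%.
M(KAlSi2O6) = 218.244 g/mol, so wt% Si = 56.170/218.244 × 100 = 25.74%.
20.19 − 25.74 = -5.55 pp.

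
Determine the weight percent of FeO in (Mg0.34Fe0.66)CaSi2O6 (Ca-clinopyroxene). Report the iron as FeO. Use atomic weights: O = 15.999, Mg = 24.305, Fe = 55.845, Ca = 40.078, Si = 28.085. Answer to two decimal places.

19.98 wt%

M((Mg0.34Fe0.66)CaSi2O6) = 237.363 g/mol; M(FeO) = 71.844 g/mol.
Moles FeO per formula unit = 0.66 Fe ÷ 1 = 0.6600.
FeO fraction = (0.6600 × 71.844) / 237.363 = 47.417/237.363 = 0.1998.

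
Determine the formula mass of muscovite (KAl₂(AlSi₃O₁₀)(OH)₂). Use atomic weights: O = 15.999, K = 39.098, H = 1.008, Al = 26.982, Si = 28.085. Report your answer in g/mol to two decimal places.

398.30 g/mol

The formula mass is the sum 1·39.098 + 3·26.982 + 3·28.085 + 12·15.999 + 2·1.008.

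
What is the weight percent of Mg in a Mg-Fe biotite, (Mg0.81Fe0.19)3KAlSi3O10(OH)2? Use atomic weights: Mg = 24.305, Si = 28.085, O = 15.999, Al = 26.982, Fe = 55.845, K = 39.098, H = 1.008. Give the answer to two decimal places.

13.57 mass %

Molar mass of (Mg0.81Fe0.19)3KAlSi3O10(OH)2: 2.43×24.305 + 0.57×55.845 + 1×39.098 + 1×26.982 + 3×28.085 + 12×15.999 + 2×1.008 = 435.232 g/mol.
Mass of Mg per formula unit: 2.43 × 24.305 = 59.061 g.
Weight fraction Mg = 59.061 / 435.232 = 0.1357.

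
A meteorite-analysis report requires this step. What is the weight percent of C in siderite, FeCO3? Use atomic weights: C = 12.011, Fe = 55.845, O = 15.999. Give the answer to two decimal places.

Formula mass = 1·55.845 + 1·12.011 + 3·15.999 = 115.853 g/mol, of which 12.011 g is C.
So C makes up 12.011/115.853 = 0.1037 of the mass, i.e. 10.37%.

10.37 wt%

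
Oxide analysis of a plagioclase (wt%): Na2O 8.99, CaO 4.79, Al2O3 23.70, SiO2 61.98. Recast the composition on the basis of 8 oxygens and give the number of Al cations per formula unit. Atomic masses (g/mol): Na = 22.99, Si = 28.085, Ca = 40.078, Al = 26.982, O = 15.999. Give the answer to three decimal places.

Na2O: 8.99/61.979 = 0.14505 mol → 0.29010 mol Na, 0.14505 mol O.
CaO: 4.79/56.077 = 0.08542 mol → 0.08542 mol Ca, 0.08542 mol O.
Al2O3: 23.70/101.961 = 0.23244 mol → 0.46488 mol Al, 0.69732 mol O.
SiO2: 61.98/60.083 = 1.03157 mol → 1.03157 mol Si, 2.06314 mol O.
Total oxygen = 2.99093 mol. Normalization factor = 8/2.99093 = 2.67475.
Al per 8 O = 0.46488 × 2.67475 = 1.243.

1.243 Al apfu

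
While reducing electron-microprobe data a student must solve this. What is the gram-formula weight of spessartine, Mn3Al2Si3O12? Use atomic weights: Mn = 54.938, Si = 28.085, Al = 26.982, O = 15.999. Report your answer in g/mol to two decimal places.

495.02 g/mol

M = 3*54.938 + 2*26.982 + 3*28.085 + 12*15.999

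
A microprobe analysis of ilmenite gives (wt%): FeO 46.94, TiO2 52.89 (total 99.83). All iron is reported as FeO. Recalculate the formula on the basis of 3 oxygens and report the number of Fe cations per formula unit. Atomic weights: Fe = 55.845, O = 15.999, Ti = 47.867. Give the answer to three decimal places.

46.94 wt% FeO ÷ 71.844 g/mol = 0.65336 mol, giving 0.65336 Fe and 0.65336 O.
52.89 wt% TiO2 ÷ 79.865 g/mol = 0.66224 mol, giving 0.66224 Ti and 1.32448 O.
Oxygen sums to 1.97784; scaling by 3/1.97784 = 1.51681 puts the formula on 3 O.
Fe: 0.65336 × 1.51681 = 0.991 atoms per formula unit.

0.991 Fe apfu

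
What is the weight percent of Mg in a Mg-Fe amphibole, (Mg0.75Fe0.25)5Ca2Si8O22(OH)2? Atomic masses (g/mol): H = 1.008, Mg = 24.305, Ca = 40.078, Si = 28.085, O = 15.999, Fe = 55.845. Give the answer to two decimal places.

M((Mg0.75Fe0.25)5Ca2Si8O22(OH)2) = 851.778 g/mol.
Mg contributes 3.75 × 24.305 = 91.144 g per mole.
91.144/851.778 = 0.1070 → 10.70%.

10.70 weight percent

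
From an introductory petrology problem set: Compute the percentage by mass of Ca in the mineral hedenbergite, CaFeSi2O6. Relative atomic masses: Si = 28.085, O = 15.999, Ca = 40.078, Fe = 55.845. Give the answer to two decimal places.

16.15 mass %

M(CaFeSi2O6) = 248.087 g/mol.
Ca contributes 1 × 40.078 = 40.078 g per mole.
40.078/248.087 = 0.1615 → 16.15%.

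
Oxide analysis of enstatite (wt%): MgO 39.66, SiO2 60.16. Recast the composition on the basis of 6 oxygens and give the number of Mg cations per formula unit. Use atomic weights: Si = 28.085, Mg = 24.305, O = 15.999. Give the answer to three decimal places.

39.66 wt% MgO ÷ 40.304 g/mol = 0.98402 mol, giving 0.98402 Mg and 0.98402 O.
60.16 wt% SiO2 ÷ 60.083 g/mol = 1.00128 mol, giving 1.00128 Si and 2.00256 O.
Oxygen sums to 2.98658; scaling by 6/2.98658 = 2.00899 puts the formula on 6 O.
Mg: 0.98402 × 2.00899 = 1.977 atoms per formula unit.

1.977 Mg apfu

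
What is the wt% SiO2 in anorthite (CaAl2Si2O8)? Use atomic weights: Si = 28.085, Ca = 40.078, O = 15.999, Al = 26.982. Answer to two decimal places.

43.19 wt%

Molar mass of CaAl2Si2O8 = 1·40.078 + 2·26.982 + 2·28.085 + 8·15.999 = 278.204 g/mol.
Each formula unit contains 2 Si, equivalent to 2/1 = 2.0000 mol SiO2.
M(SiO2) = 1×28.085 + 2×15.999 = 60.083 g/mol.
Mass of SiO2 per formula unit = 2.0000 × 60.083 = 120.166 g.
SiO2 wt% = 120.166 / 278.204 × 100 = 43.19%.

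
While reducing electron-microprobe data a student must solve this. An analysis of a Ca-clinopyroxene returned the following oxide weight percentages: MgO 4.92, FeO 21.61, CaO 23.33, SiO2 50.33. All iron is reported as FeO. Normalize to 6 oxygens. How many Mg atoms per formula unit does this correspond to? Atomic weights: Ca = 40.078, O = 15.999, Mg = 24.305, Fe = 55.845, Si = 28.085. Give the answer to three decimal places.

4.92 wt% MgO ÷ 40.304 g/mol = 0.12207 mol, giving 0.12207 Mg and 0.12207 O.
21.61 wt% FeO ÷ 71.844 g/mol = 0.30079 mol, giving 0.30079 Fe and 0.30079 O.
23.33 wt% CaO ÷ 56.077 g/mol = 0.41604 mol, giving 0.41604 Ca and 0.41604 O.
50.33 wt% SiO2 ÷ 60.083 g/mol = 0.83767 mol, giving 0.83767 Si and 1.67534 O.
Oxygen sums to 2.51424; scaling by 6/2.51424 = 2.38641 puts the formula on 6 O.
Mg: 0.12207 × 2.38641 = 0.291 atoms per formula unit.

0.291 Mg apfu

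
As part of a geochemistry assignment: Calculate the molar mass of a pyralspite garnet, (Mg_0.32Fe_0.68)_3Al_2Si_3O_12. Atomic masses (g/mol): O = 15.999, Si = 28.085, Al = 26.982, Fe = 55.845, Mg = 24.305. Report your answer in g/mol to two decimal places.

467.46 g/mol

The formula mass is the sum 0.96*24.305 + 2.04*55.845 + 2*26.982 + 3*28.085 + 12*15.999.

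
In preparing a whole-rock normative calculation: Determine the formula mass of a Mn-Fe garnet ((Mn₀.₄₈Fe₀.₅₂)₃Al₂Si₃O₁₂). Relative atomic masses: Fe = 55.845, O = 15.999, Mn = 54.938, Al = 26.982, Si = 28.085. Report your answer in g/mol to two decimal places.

The formula mass is the sum 1.44*54.938 + 1.56*55.845 + 2*26.982 + 3*28.085 + 12*15.999.

496.44 g/mol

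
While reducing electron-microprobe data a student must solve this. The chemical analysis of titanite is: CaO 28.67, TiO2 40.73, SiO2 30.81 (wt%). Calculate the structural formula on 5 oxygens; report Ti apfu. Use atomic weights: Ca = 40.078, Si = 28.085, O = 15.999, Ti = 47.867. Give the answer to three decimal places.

0.997 Ti apfu

CaO (M=56.077): mol = 0.51126; Ca = 0.51126, O = 0.51126.
TiO2 (M=79.865): mol = 0.50999; Ti = 0.50999, O = 1.01998.
SiO2 (M=60.083): mol = 0.51279; Si = 0.51279, O = 1.02558.
ΣO = 2.55682; factor = 5/ΣO = 1.95555.
Ti apfu = 0.50999 × 1.95555 = 0.997.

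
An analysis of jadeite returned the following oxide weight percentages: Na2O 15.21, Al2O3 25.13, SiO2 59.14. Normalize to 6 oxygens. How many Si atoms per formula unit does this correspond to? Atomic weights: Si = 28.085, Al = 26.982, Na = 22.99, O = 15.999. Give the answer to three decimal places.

2.000 Si apfu

Na2O (M=61.979): mol = 0.24541; Na = 0.49082, O = 0.24541.
Al2O3 (M=101.961): mol = 0.24647; Al = 0.49294, O = 0.73941.
SiO2 (M=60.083): mol = 0.98431; Si = 0.98431, O = 1.96862.
ΣO = 2.95344; factor = 6/ΣO = 2.03153.
Si apfu = 0.98431 × 2.03153 = 2.000.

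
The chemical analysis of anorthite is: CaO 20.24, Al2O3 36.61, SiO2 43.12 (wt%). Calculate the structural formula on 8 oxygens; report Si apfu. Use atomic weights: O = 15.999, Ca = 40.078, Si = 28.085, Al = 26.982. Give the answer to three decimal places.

20.24 wt% CaO ÷ 56.077 g/mol = 0.36093 mol, giving 0.36093 Ca and 0.36093 O.
36.61 wt% Al2O3 ÷ 101.961 g/mol = 0.35906 mol, giving 0.71812 Al and 1.07718 O.
43.12 wt% SiO2 ÷ 60.083 g/mol = 0.71767 mol, giving 0.71767 Si and 1.43534 O.
Oxygen sums to 2.87345; scaling by 8/2.87345 = 2.78411 puts the formula on 8 O.
Si: 0.71767 × 2.78411 = 1.998 atoms per formula unit.

1.998 Si apfu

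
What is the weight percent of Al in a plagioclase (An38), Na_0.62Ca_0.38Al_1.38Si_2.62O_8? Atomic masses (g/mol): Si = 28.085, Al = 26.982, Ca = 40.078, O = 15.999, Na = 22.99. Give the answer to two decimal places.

Formula mass = 0.62×22.99 + 0.38×40.078 + 1.38×26.982 + 2.62×28.085 + 8×15.999 = 268.293 g/mol, of which 37.235 g is Al.
So Al makes up 37.235/268.293 = 0.1388 of the mass, i.e. 13.88%.

13.88 weight percent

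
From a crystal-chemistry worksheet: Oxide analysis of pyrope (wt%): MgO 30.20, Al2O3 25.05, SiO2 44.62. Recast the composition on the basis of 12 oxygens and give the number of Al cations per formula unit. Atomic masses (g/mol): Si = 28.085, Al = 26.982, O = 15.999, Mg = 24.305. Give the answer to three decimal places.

1.984 Al apfu

30.20 wt% MgO ÷ 40.304 g/mol = 0.74931 mol, giving 0.74931 Mg and 0.74931 O.
25.05 wt% Al2O3 ÷ 101.961 g/mol = 0.24568 mol, giving 0.49136 Al and 0.73704 O.
44.62 wt% SiO2 ÷ 60.083 g/mol = 0.74264 mol, giving 0.74264 Si and 1.48528 O.
Oxygen sums to 2.97163; scaling by 12/2.97163 = 4.03819 puts the formula on 12 O.
Al: 0.49136 × 4.03819 = 1.984 atoms per formula unit.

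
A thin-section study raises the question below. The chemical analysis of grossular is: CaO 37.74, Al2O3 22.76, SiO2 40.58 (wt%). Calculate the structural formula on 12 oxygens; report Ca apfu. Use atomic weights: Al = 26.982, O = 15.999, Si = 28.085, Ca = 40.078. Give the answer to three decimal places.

2.998 Ca apfu

37.74 wt% CaO ÷ 56.077 g/mol = 0.67300 mol, giving 0.67300 Ca and 0.67300 O.
22.76 wt% Al2O3 ÷ 101.961 g/mol = 0.22322 mol, giving 0.44644 Al and 0.66966 O.
40.58 wt% SiO2 ÷ 60.083 g/mol = 0.67540 mol, giving 0.67540 Si and 1.35080 O.
Oxygen sums to 2.69346; scaling by 12/2.69346 = 4.45524 puts the formula on 12 O.
Ca: 0.67300 × 4.45524 = 2.998 atoms per formula unit.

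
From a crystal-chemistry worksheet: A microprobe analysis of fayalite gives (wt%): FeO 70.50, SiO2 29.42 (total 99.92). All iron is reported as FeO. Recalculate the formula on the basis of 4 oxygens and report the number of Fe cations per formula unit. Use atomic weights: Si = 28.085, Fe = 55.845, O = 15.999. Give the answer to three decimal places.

2.002 Fe apfu

FeO (M=71.844): mol = 0.98129; Fe = 0.98129, O = 0.98129.
SiO2 (M=60.083): mol = 0.48966; Si = 0.48966, O = 0.97932.
ΣO = 1.96061; factor = 4/ΣO = 2.04018.
Fe apfu = 0.98129 × 2.04018 = 2.002.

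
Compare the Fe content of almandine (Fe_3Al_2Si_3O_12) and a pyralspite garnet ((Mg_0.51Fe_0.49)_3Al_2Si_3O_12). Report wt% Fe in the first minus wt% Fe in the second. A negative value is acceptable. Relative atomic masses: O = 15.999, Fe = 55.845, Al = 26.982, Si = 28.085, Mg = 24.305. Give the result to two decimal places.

15.40 percentage points

First mineral: 167.535 g Fe in 497.742 g formula = 33.66 wt% Fe.
Second mineral: 82.092 g Fe in 449.486 g formula = 18.26 wt% Fe.
33.66% − 18.26% gives a difference of 15.40 percentage points.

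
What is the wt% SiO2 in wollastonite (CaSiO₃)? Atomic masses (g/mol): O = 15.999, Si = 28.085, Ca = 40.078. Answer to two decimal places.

Molar mass of CaSiO₃ = 1·40.078 + 1·28.085 + 3·15.999 = 116.160 g/mol.
Each formula unit contains 1 Si, equivalent to 1/1 = 1.0000 mol SiO2.
M(SiO2) = 1×28.085 + 2×15.999 = 60.083 g/mol.
Mass of SiO2 per formula unit = 1.0000 × 60.083 = 60.083 g.
SiO2 wt% = 60.083 / 116.160 × 100 = 51.72%.

51.72 wt%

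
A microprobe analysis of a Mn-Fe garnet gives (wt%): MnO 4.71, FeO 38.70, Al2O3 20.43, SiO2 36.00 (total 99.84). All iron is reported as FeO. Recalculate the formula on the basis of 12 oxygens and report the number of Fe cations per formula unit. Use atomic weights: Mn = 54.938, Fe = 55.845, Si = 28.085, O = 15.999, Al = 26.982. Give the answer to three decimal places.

2.688 Fe apfu

4.71 wt% MnO ÷ 70.937 g/mol = 0.06640 mol, giving 0.06640 Mn and 0.06640 O.
38.70 wt% FeO ÷ 71.844 g/mol = 0.53867 mol, giving 0.53867 Fe and 0.53867 O.
20.43 wt% Al2O3 ÷ 101.961 g/mol = 0.20037 mol, giving 0.40074 Al and 0.60111 O.
36.00 wt% SiO2 ÷ 60.083 g/mol = 0.59917 mol, giving 0.59917 Si and 1.19834 O.
Oxygen sums to 2.40452; scaling by 12/2.40452 = 4.99060 puts the formula on 12 O.
Fe: 0.53867 × 4.99060 = 2.688 atoms per formula unit.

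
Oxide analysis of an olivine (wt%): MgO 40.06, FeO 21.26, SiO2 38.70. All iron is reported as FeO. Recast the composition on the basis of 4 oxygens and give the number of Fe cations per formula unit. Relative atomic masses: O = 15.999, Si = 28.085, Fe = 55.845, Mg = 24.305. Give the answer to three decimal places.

40.06 wt% MgO ÷ 40.304 g/mol = 0.99395 mol, giving 0.99395 Mg and 0.99395 O.
21.26 wt% FeO ÷ 71.844 g/mol = 0.29592 mol, giving 0.29592 Fe and 0.29592 O.
38.70 wt% SiO2 ÷ 60.083 g/mol = 0.64411 mol, giving 0.64411 Si and 1.28822 O.
Oxygen sums to 2.57809; scaling by 4/2.57809 = 1.55154 puts the formula on 4 O.
Fe: 0.29592 × 1.55154 = 0.459 atoms per formula unit.

0.459 Fe apfu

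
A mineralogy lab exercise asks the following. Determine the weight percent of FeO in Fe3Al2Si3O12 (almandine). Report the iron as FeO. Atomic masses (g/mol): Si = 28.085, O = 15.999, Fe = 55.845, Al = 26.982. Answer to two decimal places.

43.30 wt%

Molar mass of Fe3Al2Si3O12 = 3*55.845 + 2*26.982 + 3*28.085 + 12*15.999 = 497.742 g/mol.
Each formula unit contains 3 Fe, equivalent to 3/1 = 3.0000 mol FeO.
M(FeO) = 1×55.845 + 1×15.999 = 71.844 g/mol.
Mass of FeO per formula unit = 3.0000 × 71.844 = 215.532 g.
FeO wt% = 215.532 / 497.742 × 100 = 43.30%.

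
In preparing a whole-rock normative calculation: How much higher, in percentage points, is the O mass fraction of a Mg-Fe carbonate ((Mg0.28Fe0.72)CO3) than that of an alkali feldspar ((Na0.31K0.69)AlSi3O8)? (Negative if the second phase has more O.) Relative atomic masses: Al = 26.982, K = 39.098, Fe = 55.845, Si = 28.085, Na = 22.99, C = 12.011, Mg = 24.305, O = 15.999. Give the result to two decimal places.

M((Mg0.28Fe0.72)CO3) = 107.022 g/mol, so wt% O = 47.997/107.022 × 100 = 44.85%.
M((Na0.31K0.69)AlSi3O8) = 273.334 g/mol, so wt% O = 127.992/273.334 × 100 = 46.83%.
44.85 − 46.83 = -1.98 pp.

-1.98 percentage points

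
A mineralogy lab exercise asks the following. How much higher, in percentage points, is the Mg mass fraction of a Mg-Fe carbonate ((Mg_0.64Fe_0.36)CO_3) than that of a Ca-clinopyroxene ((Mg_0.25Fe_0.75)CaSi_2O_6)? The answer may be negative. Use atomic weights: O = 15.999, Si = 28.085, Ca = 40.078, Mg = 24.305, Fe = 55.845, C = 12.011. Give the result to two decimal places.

13.73 percentage points

M((Mg_0.64Fe_0.36)CO_3) = 95.667 g/mol, so wt% Mg = 15.555/95.667 × 100 = 16.26%.
M((Mg_0.25Fe_0.75)CaSi_2O_6) = 240.202 g/mol, so wt% Mg = 6.076/240.202 × 100 = 2.53%.
16.26 − 2.53 = 13.73 pp.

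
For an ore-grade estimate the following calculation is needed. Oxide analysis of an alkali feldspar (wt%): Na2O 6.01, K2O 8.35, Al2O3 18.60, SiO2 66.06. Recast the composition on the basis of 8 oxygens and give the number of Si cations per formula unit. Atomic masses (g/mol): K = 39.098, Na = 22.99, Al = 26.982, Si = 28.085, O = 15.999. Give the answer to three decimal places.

Na2O: 6.01/61.979 = 0.09697 mol → 0.19394 mol Na, 0.09697 mol O.
K2O: 8.35/94.195 = 0.08865 mol → 0.17730 mol K, 0.08865 mol O.
Al2O3: 18.60/101.961 = 0.18242 mol → 0.36484 mol Al, 0.54726 mol O.
SiO2: 66.06/60.083 = 1.09948 mol → 1.09948 mol Si, 2.19896 mol O.
Total oxygen = 2.93184 mol. Normalization factor = 8/2.93184 = 2.72866.
Si per 8 O = 1.09948 × 2.72866 = 3.000.

3.000 Si apfu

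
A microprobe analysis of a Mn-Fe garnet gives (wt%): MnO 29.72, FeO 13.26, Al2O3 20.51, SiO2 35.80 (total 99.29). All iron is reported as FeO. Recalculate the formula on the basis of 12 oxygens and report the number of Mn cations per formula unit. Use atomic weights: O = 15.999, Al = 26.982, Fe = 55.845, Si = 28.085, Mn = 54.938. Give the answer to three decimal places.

MnO: 29.72/70.937 = 0.41896 mol → 0.41896 mol Mn, 0.41896 mol O.
FeO: 13.26/71.844 = 0.18457 mol → 0.18457 mol Fe, 0.18457 mol O.
Al2O3: 20.51/101.961 = 0.20116 mol → 0.40232 mol Al, 0.60348 mol O.
SiO2: 35.80/60.083 = 0.59584 mol → 0.59584 mol Si, 1.19168 mol O.
Total oxygen = 2.39869 mol. Normalization factor = 12/2.39869 = 5.00273.
Mn per 12 O = 0.41896 × 5.00273 = 2.096.

2.096 Mn apfu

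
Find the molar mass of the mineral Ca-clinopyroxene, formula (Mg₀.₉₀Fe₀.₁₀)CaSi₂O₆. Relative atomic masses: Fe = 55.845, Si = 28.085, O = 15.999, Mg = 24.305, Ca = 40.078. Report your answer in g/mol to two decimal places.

Mg: 0.90 × 24.305 = 21.8745
Fe: 0.10 × 55.845 = 5.5845
Ca: 1 × 40.078 = 40.0780
Si: 2 × 28.085 = 56.1700
O: 6 × 15.999 = 95.9940
Summing the contributions gives the formula mass.

219.70 g/mol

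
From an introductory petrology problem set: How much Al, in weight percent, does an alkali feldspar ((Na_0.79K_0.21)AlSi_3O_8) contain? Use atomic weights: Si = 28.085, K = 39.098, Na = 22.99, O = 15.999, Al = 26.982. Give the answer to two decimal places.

10.16 weight percent

M((Na_0.79K_0.21)AlSi_3O_8) = 265.602 g/mol.
Al contributes 1 × 26.982 = 26.982 g per mole.
26.982/265.602 = 0.1016 → 10.16%.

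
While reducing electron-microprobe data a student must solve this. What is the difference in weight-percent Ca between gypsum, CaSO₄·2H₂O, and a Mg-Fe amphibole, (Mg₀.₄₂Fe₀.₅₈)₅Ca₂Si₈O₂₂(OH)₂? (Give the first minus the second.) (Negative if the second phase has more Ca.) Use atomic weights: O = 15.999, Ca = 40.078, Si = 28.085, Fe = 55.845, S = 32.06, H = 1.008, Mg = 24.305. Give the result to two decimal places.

14.41 percentage points

First mineral: 40.078 g Ca in 172.164 g formula = 23.28 wt% Ca.
Second mineral: 80.156 g Ca in 903.819 g formula = 8.87 wt% Ca.
23.28% − 8.87% gives a difference of 14.41 percentage points.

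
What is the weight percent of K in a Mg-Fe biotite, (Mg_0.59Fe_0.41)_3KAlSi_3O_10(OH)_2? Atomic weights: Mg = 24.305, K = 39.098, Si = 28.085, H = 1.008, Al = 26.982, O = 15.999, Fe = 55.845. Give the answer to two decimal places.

M((Mg_0.59Fe_0.41)_3KAlSi_3O_10(OH)_2) = 456.048 g/mol.
K contributes 1 × 39.098 = 39.098 g per mole.
39.098/456.048 = 0.0857 → 8.57%.

8.57 mass %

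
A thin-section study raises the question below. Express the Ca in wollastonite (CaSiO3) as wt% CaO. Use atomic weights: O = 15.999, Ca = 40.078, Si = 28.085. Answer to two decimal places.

M(CaSiO3) = 116.160 g/mol; M(CaO) = 56.077 g/mol.
Moles CaO per formula unit = 1 Ca ÷ 1 = 1.0000.
CaO fraction = (1.0000 × 56.077) / 116.160 = 56.077/116.160 = 0.4828.

48.28 wt%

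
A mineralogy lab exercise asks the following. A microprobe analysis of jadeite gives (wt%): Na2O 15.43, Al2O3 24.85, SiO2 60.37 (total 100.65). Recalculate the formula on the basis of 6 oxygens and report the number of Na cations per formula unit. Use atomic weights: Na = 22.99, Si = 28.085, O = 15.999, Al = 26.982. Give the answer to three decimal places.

0.999 Na apfu

15.43 wt% Na2O ÷ 61.979 g/mol = 0.24896 mol, giving 0.49792 Na and 0.24896 O.
24.85 wt% Al2O3 ÷ 101.961 g/mol = 0.24372 mol, giving 0.48744 Al and 0.73116 O.
60.37 wt% SiO2 ÷ 60.083 g/mol = 1.00478 mol, giving 1.00478 Si and 2.00956 O.
Oxygen sums to 2.98968; scaling by 6/2.98968 = 2.00690 puts the formula on 6 O.
Na: 0.49792 × 2.00690 = 0.999 atoms per formula unit.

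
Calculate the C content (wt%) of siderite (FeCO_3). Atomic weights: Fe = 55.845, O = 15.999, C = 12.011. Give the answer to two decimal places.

M(FeCO_3) = 115.853 g/mol.
C contributes 1 × 12.011 = 12.011 g per mole.
12.011/115.853 = 0.1037 → 10.37%.

10.37 wt%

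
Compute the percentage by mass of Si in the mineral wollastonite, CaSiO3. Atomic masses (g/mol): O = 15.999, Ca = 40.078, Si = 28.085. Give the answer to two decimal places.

Formula mass = 1×40.078 + 1×28.085 + 3×15.999 = 116.160 g/mol, of which 28.085 g is Si.
So Si makes up 28.085/116.160 = 0.2418 of the mass, i.e. 24.18%.

24.18 weight percent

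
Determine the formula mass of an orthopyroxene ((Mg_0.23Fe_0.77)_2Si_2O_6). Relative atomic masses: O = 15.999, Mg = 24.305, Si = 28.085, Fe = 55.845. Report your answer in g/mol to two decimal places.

M = 0.46*24.305 + 1.54*55.845 + 2*28.085 + 6*15.999

249.35 g/mol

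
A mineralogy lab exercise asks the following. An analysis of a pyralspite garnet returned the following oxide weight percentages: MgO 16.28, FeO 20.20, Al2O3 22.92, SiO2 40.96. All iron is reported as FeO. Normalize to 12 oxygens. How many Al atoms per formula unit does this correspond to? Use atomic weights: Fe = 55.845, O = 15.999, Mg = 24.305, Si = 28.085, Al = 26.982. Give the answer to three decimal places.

MgO: 16.28/40.304 = 0.40393 mol → 0.40393 mol Mg, 0.40393 mol O.
FeO: 20.20/71.844 = 0.28116 mol → 0.28116 mol Fe, 0.28116 mol O.
Al2O3: 22.92/101.961 = 0.22479 mol → 0.44958 mol Al, 0.67437 mol O.
SiO2: 40.96/60.083 = 0.68172 mol → 0.68172 mol Si, 1.36344 mol O.
Total oxygen = 2.72290 mol. Normalization factor = 12/2.72290 = 4.40707.
Al per 12 O = 0.44958 × 4.40707 = 1.981.

1.981 Al apfu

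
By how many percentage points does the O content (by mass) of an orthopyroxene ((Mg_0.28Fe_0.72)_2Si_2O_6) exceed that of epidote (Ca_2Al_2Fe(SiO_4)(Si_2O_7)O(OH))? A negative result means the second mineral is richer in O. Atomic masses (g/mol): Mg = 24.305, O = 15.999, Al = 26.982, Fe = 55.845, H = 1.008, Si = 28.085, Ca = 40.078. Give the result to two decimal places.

-4.05 percentage points

O in (Mg_0.28Fe_0.72)_2Si_2O_6: molar mass 246.192 g/mol; 6×15.999 = 95.994 g → 38.99 wt%.
O in Ca_2Al_2Fe(SiO_4)(Si_2O_7)O(OH): molar mass 483.215 g/mol; 13×15.999 = 207.987 g → 43.04 wt%.
Difference = 38.99 − 43.04 = -4.05 percentage points.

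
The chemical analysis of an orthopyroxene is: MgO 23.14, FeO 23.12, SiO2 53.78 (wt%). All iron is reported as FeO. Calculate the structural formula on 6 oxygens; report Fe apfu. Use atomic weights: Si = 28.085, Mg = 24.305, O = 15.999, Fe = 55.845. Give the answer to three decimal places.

MgO: 23.14/40.304 = 0.57414 mol → 0.57414 mol Mg, 0.57414 mol O.
FeO: 23.12/71.844 = 0.32181 mol → 0.32181 mol Fe, 0.32181 mol O.
SiO2: 53.78/60.083 = 0.89510 mol → 0.89510 mol Si, 1.79020 mol O.
Total oxygen = 2.68615 mol. Normalization factor = 6/2.68615 = 2.23368.
Fe per 6 O = 0.32181 × 2.23368 = 0.719.

0.719 Fe apfu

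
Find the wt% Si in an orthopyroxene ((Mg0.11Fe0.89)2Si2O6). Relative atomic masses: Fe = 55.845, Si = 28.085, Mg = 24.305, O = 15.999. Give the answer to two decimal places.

21.86 wt%

Molar mass of (Mg0.11Fe0.89)2Si2O6: 0.22*24.305 + 1.78*55.845 + 2*28.085 + 6*15.999 = 256.915 g/mol.
Mass of Si per formula unit: 2 × 28.085 = 56.170 g.
Weight fraction Si = 56.170 / 256.915 = 0.2186.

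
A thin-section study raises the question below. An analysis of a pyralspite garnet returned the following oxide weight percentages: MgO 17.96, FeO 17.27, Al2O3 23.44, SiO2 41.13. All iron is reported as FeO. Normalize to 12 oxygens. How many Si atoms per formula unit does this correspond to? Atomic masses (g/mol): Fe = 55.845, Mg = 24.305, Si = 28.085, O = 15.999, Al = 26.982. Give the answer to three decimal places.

17.96 wt% MgO ÷ 40.304 g/mol = 0.44561 mol, giving 0.44561 Mg and 0.44561 O.
17.27 wt% FeO ÷ 71.844 g/mol = 0.24038 mol, giving 0.24038 Fe and 0.24038 O.
23.44 wt% Al2O3 ÷ 101.961 g/mol = 0.22989 mol, giving 0.45978 Al and 0.68967 O.
41.13 wt% SiO2 ÷ 60.083 g/mol = 0.68455 mol, giving 0.68455 Si and 1.36910 O.
Oxygen sums to 2.74476; scaling by 12/2.74476 = 4.37197 puts the formula on 12 O.
Si: 0.68455 × 4.37197 = 2.993 atoms per formula unit.

2.993 Si apfu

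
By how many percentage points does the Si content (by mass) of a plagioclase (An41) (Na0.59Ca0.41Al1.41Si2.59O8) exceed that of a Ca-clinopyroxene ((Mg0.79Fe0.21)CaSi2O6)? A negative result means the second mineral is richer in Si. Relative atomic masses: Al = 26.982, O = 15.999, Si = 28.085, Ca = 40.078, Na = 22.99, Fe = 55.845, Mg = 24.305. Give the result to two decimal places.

First mineral: 72.740 g Si in 268.773 g formula = 27.06 wt% Si.
Second mineral: 56.170 g Si in 223.170 g formula = 25.17 wt% Si.
27.06% − 25.17% gives a difference of 1.89 percentage points.

1.89 percentage points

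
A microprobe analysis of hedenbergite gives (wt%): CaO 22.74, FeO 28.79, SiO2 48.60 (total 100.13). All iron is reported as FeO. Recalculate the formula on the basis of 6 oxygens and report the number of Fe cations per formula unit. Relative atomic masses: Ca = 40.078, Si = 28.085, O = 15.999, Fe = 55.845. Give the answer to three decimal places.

0.992 Fe apfu

CaO: 22.74/56.077 = 0.40551 mol → 0.40551 mol Ca, 0.40551 mol O.
FeO: 28.79/71.844 = 0.40073 mol → 0.40073 mol Fe, 0.40073 mol O.
SiO2: 48.60/60.083 = 0.80888 mol → 0.80888 mol Si, 1.61776 mol O.
Total oxygen = 2.42400 mol. Normalization factor = 6/2.42400 = 2.47525.
Fe per 6 O = 0.40073 × 2.47525 = 0.992.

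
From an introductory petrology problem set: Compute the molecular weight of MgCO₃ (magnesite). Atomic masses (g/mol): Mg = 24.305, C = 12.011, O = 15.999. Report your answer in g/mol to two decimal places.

84.31 g/mol

Mg: 1 × 24.305 = 24.3050
C: 1 × 12.011 = 12.0110
O: 3 × 15.999 = 47.9970
Summing the contributions gives the formula mass.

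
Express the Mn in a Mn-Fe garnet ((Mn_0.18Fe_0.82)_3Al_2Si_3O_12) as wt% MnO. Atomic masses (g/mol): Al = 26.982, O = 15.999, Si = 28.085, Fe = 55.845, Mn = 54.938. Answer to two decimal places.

7.70 wt%

M((Mn_0.18Fe_0.82)_3Al_2Si_3O_12) = 497.252 g/mol; M(MnO) = 70.937 g/mol.
Moles MnO per formula unit = 0.54 Mn ÷ 1 = 0.5400.
MnO fraction = (0.5400 × 70.937) / 497.252 = 38.306/497.252 = 0.0770.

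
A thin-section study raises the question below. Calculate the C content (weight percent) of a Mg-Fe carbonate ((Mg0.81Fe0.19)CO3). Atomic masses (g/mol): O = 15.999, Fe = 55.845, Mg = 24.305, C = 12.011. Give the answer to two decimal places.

13.30 weight percent

Formula mass = 0.81·24.305 + 0.19·55.845 + 1·12.011 + 3·15.999 = 90.306 g/mol, of which 12.011 g is C.
So C makes up 12.011/90.306 = 0.1330 of the mass, i.e. 13.30%.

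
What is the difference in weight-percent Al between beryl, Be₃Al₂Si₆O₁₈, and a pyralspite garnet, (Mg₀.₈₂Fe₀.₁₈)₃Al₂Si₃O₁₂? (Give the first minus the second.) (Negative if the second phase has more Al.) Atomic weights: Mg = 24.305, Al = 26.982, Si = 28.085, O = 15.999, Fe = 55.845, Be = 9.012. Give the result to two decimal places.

-2.80 percentage points

Al in Be₃Al₂Si₆O₁₈: molar mass 537.492 g/mol; 2×26.982 = 53.964 g → 10.04 wt%.
Al in (Mg₀.₈₂Fe₀.₁₈)₃Al₂Si₃O₁₂: molar mass 420.154 g/mol; 2×26.982 = 53.964 g → 12.84 wt%.
Difference = 10.04 − 12.84 = -2.80 percentage points.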